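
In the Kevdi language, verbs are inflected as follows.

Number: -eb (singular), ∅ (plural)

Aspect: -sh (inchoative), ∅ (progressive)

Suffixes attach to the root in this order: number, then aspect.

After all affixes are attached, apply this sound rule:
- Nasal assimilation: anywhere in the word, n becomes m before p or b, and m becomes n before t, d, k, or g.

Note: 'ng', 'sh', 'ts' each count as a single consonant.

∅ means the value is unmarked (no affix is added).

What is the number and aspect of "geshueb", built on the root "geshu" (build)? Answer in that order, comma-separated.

Segment: geshu-eb.
number: -eb → singular.
aspect: ∅ → progressive.

singular, progressive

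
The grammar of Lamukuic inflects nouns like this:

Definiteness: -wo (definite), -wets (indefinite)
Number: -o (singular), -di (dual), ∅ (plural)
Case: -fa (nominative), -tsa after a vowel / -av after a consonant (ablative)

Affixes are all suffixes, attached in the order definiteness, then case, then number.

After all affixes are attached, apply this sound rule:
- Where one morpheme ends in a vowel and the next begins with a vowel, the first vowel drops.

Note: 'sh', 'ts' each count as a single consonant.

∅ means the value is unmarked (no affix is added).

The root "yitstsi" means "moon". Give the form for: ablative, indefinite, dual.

Attach definiteness indefinite -wets → yitstsiwets.
Attach case ablative -av (after consonant 'ts') → yitstsiwetsav.
Attach number dual -di → yitstsiwetsavdi.
Vowel deletion: no change.

yitstsiwetsavdi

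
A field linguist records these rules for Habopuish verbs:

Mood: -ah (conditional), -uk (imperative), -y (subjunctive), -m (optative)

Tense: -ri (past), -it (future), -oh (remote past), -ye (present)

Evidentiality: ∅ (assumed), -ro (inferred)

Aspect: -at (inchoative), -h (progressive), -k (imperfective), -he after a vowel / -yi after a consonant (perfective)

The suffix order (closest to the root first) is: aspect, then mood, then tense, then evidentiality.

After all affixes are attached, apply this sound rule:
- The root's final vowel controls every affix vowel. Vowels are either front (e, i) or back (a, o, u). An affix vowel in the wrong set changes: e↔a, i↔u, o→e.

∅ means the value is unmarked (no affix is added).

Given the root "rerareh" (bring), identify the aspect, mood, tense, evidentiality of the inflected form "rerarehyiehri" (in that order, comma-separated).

Segment: rerareh-yi-ah-ri.
aspect: -he/yi → perfective.
mood: -ah → conditional.
tense: -ri → past.
evidentiality: ∅ → assumed.

perfective, conditional, past, assumed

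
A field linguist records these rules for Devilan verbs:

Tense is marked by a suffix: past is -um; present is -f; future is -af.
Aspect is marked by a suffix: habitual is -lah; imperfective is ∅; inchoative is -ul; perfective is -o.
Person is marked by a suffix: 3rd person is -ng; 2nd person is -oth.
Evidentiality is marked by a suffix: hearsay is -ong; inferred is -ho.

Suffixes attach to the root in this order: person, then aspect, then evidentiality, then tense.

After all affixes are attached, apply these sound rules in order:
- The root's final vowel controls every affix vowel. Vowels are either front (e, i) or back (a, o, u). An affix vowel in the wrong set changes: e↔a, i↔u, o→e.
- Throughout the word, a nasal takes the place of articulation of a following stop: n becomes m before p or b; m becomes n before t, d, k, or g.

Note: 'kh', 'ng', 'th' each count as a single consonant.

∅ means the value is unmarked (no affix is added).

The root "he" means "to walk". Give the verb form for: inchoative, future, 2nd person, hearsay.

Attach person 2nd person -oth → heoth.
Attach aspect inchoative -ul → heothul.
Attach evidentiality hearsay -ong → heothulong.
Attach tense future -af → heothulongaf.
Apply vowel harmony: heothulongaf → heethilengef.
Nasal assimilation: no change.

heethilengef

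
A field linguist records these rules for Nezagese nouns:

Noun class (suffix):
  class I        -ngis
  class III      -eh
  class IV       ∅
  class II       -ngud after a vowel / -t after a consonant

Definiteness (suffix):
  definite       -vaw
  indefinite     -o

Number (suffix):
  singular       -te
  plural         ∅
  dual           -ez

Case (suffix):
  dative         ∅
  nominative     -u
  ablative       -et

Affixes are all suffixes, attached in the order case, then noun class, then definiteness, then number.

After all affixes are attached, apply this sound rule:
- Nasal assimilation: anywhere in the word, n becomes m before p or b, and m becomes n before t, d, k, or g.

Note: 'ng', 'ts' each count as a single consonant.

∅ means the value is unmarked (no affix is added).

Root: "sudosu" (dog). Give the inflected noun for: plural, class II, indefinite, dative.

case = dative: zero marking, form stays sudosu.
Attach noun class class II -ngud (after vowel 'u') → sudosungud.
Attach definiteness indefinite -o → sudosungudo.
number = plural: zero marking, form stays sudosungudo.
Nasal assimilation: no change.

sudosungudo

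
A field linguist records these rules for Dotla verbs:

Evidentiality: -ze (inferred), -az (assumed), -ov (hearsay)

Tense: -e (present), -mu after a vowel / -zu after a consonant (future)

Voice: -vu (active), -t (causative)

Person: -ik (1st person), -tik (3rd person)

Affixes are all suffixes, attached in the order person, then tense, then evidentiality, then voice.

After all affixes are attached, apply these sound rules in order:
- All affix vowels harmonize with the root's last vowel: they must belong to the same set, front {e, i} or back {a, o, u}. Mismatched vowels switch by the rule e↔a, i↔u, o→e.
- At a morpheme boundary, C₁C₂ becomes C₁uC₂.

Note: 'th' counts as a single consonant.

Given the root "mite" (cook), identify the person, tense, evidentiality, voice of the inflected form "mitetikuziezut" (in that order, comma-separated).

Segment: mite-tik-zu-az-t.
person: -tik → 3rd person.
tense: -mu/zu → future.
evidentiality: -az → assumed.
voice: -t → causative.

3rd person, future, assumed, causative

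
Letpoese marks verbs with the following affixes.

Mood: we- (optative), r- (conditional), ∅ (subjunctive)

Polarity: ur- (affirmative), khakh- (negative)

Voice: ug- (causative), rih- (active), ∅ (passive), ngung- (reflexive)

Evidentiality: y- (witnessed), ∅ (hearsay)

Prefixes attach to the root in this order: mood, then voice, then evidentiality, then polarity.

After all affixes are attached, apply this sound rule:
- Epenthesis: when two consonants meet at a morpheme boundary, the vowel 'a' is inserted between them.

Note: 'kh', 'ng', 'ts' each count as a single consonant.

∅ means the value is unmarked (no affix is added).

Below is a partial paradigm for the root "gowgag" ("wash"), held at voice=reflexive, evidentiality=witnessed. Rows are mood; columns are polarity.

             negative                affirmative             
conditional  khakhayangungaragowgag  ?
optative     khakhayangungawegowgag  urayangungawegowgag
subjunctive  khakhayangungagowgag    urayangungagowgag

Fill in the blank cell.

urayangungaragowgag

Attach mood conditional r- → rgowgag.
Attach voice reflexive ngung- → ngungrgowgag.
Attach evidentiality witnessed y- → yngungrgowgag.
Attach polarity affirmative ur- → uryngungrgowgag.
Apply epenthesis: uryngungrgowgag → urayangungaragowgag.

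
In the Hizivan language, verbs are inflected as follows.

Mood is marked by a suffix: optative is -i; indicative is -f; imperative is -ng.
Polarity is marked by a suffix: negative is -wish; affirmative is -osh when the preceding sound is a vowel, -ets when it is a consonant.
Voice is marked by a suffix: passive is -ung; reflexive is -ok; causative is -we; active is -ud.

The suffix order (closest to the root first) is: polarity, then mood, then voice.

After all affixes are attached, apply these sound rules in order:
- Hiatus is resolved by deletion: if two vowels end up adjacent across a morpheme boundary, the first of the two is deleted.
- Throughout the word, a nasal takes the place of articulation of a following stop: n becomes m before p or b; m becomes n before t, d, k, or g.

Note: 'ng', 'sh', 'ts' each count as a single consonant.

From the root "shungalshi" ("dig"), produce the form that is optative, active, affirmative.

Attach polarity affirmative -osh (after vowel 'i') → shungalshiosh.
Attach mood optative -i → shungalshioshi.
Attach voice active -ud → shungalshioshiud.
Apply vowel deletion: shungalshioshiud → shungalshoshud.
Nasal assimilation: no change.

shungalshoshud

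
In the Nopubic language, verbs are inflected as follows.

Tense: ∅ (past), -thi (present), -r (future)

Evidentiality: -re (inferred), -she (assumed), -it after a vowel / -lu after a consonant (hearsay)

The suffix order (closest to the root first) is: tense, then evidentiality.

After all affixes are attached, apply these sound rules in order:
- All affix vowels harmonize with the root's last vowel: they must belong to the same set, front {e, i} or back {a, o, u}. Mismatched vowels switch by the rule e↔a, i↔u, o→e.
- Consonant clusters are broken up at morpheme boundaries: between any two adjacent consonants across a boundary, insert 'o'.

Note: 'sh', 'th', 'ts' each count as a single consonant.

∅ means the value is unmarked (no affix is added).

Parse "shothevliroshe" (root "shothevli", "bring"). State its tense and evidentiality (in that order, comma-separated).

future, assumed

Segment: shothevli-r-she.
tense: -r → future.
evidentiality: -she → assumed.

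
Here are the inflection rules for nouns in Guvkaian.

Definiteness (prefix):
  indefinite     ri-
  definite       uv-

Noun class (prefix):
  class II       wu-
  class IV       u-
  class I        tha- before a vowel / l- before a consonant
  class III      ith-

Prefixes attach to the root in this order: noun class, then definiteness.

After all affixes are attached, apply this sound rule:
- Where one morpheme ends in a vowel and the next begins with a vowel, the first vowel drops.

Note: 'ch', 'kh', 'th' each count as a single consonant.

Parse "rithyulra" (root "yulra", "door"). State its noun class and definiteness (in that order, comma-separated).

Segment: ri-ith-yulra.
noun class: ith- → class III.
definiteness: ri- → indefinite.

class III, indefinite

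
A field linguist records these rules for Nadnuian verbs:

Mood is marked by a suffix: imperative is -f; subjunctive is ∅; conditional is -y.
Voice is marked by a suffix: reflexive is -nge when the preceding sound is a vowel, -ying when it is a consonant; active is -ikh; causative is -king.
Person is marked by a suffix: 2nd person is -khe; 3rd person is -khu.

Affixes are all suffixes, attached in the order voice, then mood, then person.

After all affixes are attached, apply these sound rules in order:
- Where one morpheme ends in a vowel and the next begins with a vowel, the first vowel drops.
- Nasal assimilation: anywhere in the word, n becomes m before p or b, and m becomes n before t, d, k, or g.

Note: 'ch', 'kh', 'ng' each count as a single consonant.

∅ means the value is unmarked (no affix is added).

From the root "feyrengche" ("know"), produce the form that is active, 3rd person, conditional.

Attach voice active -ikh → feyrengcheikh.
Attach mood conditional -y → feyrengcheikhy.
Attach person 3rd person -khu → feyrengcheikhykhu.
Apply vowel deletion: feyrengcheikhykhu → feyrengchikhykhu.
Nasal assimilation: no change.

feyrengchikhykhu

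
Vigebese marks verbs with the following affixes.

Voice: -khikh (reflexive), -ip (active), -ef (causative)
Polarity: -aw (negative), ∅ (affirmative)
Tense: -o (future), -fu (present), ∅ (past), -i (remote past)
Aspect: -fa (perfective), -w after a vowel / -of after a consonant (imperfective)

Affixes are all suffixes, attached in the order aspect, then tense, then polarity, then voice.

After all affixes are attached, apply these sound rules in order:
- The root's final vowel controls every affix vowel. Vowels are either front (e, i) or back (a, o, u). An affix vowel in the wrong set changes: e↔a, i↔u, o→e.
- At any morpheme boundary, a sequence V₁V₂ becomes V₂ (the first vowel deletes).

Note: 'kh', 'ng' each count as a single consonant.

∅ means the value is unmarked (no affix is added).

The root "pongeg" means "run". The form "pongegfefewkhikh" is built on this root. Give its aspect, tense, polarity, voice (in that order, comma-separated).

perfective, present, negative, reflexive

Segment: pongeg-fa-fu-aw-khikh.
aspect: -fa → perfective.
tense: -fu → present.
polarity: -aw → negative.
voice: -khikh → reflexive.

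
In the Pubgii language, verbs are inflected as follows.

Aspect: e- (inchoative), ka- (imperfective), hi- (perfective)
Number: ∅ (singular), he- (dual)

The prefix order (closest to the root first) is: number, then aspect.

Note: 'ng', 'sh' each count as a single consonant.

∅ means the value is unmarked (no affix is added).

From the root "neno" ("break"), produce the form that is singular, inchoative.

number = singular: zero marking, form stays neno.
Attach aspect inchoative e- → eneno.

eneno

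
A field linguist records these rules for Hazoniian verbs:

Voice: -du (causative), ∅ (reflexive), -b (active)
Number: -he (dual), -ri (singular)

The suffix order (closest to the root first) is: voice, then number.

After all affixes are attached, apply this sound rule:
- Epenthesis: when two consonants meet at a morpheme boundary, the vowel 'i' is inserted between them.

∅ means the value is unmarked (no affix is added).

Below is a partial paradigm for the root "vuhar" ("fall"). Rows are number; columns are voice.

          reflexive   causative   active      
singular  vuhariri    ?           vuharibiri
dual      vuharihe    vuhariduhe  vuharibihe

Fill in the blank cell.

vuhariduri

Attach voice causative -du → vuhardu.
Attach number singular -ri → vuharduri.
Apply epenthesis: vuharduri → vuhariduri.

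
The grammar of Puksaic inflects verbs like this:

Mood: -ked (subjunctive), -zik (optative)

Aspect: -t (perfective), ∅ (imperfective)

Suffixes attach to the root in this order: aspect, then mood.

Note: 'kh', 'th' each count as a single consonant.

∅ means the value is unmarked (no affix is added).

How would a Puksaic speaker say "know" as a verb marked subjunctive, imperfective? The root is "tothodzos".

aspect = imperfective: zero marking, form stays tothodzos.
Attach mood subjunctive -ked → tothodzosked.

tothodzosked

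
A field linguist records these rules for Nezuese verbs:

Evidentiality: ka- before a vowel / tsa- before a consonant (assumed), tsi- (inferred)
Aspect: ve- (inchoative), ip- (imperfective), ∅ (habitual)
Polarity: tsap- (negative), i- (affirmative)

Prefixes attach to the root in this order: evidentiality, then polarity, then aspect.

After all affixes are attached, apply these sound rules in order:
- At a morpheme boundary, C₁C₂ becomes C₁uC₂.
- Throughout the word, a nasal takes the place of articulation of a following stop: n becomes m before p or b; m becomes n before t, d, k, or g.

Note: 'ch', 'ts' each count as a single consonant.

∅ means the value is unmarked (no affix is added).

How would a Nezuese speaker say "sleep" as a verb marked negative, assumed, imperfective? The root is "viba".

Attach evidentiality assumed tsa- (before consonant 'v') → tsaviba.
Attach polarity negative tsap- → tsaptsaviba.
Attach aspect imperfective ip- → iptsaptsaviba.
Apply epenthesis: iptsaptsaviba → iputsaputsaviba.
Nasal assimilation: no change.

iputsaputsaviba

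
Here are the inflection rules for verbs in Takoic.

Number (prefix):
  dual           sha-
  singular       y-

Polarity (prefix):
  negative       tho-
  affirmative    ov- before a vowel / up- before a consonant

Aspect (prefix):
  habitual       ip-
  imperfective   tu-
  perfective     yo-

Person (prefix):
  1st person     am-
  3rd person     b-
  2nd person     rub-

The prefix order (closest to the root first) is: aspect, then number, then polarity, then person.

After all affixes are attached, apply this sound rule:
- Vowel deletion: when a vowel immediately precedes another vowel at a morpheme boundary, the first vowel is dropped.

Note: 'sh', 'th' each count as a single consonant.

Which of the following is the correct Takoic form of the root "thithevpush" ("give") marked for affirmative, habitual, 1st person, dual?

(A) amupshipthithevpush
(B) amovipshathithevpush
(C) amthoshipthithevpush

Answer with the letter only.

A

Attach aspect habitual ip- → ipthithevpush.
Attach number dual sha- → shaipthithevpush.
Attach polarity affirmative up- (before consonant 'sh') → upshaipthithevpush.
Attach person 1st person am- → amupshaipthithevpush.
Apply vowel deletion: amupshaipthithevpush → amupshipthithevpush.
So the correct form is amupshipthithevpush, option (A).
(B) amovipshathithevpush is wrong: it has the affixes in the wrong order.
(C) amthoshipthithevpush is wrong: it uses negative instead of affirmative for polarity.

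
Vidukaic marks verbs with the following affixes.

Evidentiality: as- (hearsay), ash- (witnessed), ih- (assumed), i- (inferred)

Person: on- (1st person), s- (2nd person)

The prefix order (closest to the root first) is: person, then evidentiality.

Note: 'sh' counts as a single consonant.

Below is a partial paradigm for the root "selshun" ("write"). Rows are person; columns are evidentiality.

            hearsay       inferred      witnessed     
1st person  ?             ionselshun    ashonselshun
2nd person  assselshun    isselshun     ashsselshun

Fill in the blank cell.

asonselshun

Attach person 1st person on- → onselshun.
Attach evidentiality hearsay as- → asonselshun.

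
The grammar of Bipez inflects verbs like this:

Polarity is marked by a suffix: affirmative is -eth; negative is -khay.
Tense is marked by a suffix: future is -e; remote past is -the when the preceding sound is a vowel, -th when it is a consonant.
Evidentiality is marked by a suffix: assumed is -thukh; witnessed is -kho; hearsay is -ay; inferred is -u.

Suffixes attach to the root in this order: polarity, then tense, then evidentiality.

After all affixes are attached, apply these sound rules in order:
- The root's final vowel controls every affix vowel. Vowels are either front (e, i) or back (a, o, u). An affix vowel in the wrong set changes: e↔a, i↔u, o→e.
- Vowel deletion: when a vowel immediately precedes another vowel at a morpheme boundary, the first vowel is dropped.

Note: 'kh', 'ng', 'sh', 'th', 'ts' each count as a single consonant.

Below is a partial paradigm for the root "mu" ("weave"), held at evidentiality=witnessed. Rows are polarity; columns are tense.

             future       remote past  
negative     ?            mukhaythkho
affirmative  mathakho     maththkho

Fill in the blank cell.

Attach polarity negative -khay → mukhay.
Attach tense future -e → mukhaye.
Attach evidentiality witnessed -kho → mukhayekho.
Apply vowel harmony: mukhayekho → mukhayakho.
Vowel deletion: no change.

mukhayakho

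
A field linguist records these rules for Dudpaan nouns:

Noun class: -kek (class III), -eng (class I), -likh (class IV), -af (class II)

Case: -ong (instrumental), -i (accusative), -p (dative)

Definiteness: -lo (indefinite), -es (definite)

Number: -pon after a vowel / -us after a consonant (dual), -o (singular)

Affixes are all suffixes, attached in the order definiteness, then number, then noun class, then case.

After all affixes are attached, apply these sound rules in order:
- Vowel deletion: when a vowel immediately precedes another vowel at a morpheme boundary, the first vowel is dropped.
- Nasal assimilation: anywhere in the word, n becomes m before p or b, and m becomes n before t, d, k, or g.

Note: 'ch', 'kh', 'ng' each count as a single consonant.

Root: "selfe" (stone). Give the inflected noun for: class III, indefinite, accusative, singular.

selfelokeki

Attach definiteness indefinite -lo → selfelo.
Attach number singular -o → selfeloo.
Attach noun class class III -kek → selfelookek.
Attach case accusative -i → selfelookeki.
Apply vowel deletion: selfelookeki → selfelokeki.
Nasal assimilation: no change.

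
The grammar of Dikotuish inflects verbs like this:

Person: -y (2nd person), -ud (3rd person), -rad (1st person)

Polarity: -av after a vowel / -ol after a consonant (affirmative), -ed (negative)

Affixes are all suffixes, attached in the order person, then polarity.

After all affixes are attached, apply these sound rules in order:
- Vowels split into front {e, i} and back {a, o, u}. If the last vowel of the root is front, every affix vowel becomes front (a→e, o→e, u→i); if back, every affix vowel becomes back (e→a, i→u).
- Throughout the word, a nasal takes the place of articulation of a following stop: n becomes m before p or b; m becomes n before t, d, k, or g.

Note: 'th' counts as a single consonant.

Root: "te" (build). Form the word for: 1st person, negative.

Attach person 1st person -rad → terad.
Attach polarity negative -ed → teraded.
Apply vowel harmony: teraded → tereded.
Nasal assimilation: no change.

tereded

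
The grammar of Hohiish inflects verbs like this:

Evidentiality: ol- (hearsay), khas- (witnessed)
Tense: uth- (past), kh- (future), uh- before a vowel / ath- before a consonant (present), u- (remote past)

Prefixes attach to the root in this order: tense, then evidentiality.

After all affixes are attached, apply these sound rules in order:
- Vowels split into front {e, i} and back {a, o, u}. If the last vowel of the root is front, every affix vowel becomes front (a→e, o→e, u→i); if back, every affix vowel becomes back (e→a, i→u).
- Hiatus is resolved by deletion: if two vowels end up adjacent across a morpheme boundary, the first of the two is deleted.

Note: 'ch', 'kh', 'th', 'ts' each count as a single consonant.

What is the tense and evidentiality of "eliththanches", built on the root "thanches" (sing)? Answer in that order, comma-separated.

Segment: ol-uth-thanches.
tense: uth- → past.
evidentiality: ol- → hearsay.

past, hearsay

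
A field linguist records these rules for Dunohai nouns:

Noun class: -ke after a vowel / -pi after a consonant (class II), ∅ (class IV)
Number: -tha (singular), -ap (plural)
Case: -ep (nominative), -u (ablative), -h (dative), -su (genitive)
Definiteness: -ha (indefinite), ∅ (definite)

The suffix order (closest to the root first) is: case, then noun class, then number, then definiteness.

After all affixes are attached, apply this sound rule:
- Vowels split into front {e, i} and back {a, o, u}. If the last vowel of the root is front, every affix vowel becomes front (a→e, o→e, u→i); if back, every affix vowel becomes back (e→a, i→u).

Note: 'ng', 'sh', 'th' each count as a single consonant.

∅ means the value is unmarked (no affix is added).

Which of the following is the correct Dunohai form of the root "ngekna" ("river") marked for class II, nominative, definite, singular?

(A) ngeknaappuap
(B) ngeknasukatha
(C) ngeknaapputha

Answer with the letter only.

C

Attach case nominative -ep → ngeknaep.
Attach noun class class II -pi (after consonant 'p') → ngeknaeppi.
Attach number singular -tha → ngeknaeppitha.
definiteness = definite: zero marking, form stays ngeknaeppitha.
Apply vowel harmony: ngeknaeppitha → ngeknaapputha.
So the correct form is ngeknaapputha, option (C).
(B) ngeknasukatha is wrong: it uses genitive instead of nominative for case.
(A) ngeknaappuap is wrong: it uses plural instead of singular for number.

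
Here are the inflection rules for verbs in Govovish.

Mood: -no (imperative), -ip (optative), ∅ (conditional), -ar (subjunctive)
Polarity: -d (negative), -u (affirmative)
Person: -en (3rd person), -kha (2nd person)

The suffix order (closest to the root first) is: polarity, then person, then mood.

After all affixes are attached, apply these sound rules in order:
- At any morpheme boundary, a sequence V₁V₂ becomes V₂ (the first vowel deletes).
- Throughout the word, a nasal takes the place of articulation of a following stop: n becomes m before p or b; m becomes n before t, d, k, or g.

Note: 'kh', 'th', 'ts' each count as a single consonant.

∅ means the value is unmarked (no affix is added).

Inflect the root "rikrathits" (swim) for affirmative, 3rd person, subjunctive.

Attach polarity affirmative -u → rikrathitsu.
Attach person 3rd person -en → rikrathitsuen.
Attach mood subjunctive -ar → rikrathitsuenar.
Apply vowel deletion: rikrathitsuenar → rikrathitsenar.
Nasal assimilation: no change.

rikrathitsenar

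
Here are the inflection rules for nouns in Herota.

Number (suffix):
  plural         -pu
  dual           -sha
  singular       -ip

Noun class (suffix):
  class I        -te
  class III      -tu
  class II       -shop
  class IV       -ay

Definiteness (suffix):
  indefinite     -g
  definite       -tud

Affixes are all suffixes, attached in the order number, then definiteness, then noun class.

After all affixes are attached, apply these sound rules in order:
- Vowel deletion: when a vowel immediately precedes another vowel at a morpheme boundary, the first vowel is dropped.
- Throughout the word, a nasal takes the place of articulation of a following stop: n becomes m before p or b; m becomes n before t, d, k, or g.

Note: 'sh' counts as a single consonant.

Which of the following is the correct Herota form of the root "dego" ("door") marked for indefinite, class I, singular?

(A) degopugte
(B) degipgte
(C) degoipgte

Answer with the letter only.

B

Attach number singular -ip → degoip.
Attach definiteness indefinite -g → degoipg.
Attach noun class class I -te → degoipgte.
Apply vowel deletion: degoipgte → degipgte.
Nasal assimilation: no change.
So the correct form is degipgte, option (B).
(A) degopugte is wrong: it uses plural instead of singular for number.
(C) degoipgte is wrong: it fails to apply the sound rule(s).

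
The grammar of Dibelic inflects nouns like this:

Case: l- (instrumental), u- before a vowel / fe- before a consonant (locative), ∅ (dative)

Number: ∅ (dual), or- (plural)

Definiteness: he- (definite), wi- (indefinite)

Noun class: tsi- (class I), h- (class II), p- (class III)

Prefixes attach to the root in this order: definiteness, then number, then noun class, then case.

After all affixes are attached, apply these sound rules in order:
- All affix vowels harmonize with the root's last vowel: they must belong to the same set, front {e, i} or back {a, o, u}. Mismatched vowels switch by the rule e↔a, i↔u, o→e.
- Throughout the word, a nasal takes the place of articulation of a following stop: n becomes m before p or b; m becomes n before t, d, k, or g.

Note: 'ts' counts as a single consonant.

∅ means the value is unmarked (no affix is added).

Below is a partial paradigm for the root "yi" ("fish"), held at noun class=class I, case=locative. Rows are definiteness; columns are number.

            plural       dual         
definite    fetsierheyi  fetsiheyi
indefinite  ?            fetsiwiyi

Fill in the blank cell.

fetsierwiyi

Attach definiteness indefinite wi- → wiyi.
Attach number plural or- → orwiyi.
Attach noun class class I tsi- → tsiorwiyi.
Attach case locative fe- (before consonant 'ts') → fetsiorwiyi.
Apply vowel harmony: fetsiorwiyi → fetsierwiyi.
Nasal assimilation: no change.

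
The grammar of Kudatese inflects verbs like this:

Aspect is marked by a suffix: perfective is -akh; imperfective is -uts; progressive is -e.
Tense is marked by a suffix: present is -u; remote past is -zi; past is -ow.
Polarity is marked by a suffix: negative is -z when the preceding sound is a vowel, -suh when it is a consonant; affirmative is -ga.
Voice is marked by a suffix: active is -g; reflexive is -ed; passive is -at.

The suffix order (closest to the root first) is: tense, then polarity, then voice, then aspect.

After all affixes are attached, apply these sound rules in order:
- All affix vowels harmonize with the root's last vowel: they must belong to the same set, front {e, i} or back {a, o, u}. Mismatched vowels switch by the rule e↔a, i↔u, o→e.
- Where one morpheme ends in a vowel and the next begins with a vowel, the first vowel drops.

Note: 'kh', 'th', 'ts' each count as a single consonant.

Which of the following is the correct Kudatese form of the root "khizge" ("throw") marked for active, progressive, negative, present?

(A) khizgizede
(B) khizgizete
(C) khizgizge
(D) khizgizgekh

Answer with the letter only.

C

Attach tense present -u → khizgeu.
Attach polarity negative -z (after vowel 'u') → khizgeuz.
Attach voice active -g → khizgeuzg.
Attach aspect progressive -e → khizgeuzge.
Apply vowel harmony: khizgeuzge → khizgeizge.
Apply vowel deletion: khizgeizge → khizgizge.
So the correct form is khizgizge, option (C).
(D) khizgizgekh is wrong: it uses perfective instead of progressive for aspect.
(A) khizgizede is wrong: it uses reflexive instead of active for voice.
(B) khizgizete is wrong: it uses passive instead of active for voice.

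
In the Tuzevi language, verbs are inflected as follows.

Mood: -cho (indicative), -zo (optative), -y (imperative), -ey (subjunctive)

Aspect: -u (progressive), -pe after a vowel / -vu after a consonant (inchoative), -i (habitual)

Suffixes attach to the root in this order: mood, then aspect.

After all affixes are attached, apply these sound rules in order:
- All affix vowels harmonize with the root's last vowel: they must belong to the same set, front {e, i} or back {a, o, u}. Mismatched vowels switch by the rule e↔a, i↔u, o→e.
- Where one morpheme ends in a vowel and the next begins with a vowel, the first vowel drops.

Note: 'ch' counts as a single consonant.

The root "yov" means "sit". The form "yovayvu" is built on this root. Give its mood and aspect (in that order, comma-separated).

Segment: yov-ey-vu.
mood: -ey → subjunctive.
aspect: -pe/vu → inchoative.

subjunctive, inchoative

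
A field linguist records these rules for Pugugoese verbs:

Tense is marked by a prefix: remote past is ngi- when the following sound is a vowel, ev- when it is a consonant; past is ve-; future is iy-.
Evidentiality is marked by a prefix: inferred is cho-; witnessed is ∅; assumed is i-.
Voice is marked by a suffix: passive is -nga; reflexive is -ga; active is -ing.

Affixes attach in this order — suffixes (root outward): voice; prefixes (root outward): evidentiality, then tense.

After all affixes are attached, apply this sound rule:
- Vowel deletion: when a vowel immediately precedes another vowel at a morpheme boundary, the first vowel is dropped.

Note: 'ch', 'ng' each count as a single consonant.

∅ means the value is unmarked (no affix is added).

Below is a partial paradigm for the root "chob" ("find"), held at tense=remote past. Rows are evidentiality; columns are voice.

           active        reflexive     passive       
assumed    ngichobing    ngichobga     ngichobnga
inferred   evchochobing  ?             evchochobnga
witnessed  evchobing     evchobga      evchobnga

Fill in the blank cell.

Attach evidentiality inferred cho- → chochob.
Attach tense remote past ev- (before consonant 'ch') → evchochob.
Attach voice reflexive -ga → evchochobga.
Vowel deletion: no change.

evchochobga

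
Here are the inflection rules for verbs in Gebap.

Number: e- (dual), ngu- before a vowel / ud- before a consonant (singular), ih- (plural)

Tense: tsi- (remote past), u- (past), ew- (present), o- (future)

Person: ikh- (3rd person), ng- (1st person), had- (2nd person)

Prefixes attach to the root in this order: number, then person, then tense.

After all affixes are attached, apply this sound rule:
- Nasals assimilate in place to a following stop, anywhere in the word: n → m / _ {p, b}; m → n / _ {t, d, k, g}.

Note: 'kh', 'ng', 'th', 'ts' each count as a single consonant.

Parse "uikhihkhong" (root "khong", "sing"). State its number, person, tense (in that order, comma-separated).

Segment: u-ikh-ih-khong.
number: ih- → plural.
person: ikh- → 3rd person.
tense: u- → past.

plural, 3rd person, past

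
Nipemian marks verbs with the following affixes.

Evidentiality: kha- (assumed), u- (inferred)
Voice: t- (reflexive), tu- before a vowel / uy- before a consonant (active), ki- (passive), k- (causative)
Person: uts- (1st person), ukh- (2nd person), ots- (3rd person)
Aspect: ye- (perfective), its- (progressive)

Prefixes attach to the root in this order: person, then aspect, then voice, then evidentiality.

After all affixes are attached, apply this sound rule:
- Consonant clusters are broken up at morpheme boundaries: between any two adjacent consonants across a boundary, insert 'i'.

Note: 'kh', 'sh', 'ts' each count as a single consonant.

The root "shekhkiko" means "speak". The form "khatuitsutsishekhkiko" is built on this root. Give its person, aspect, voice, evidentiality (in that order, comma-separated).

Segment: kha-tu-its-uts-shekhkiko.
person: uts- → 1st person.
aspect: its- → progressive.
voice: tu/uy- → active.
evidentiality: kha- → assumed.

1st person, progressive, active, assumed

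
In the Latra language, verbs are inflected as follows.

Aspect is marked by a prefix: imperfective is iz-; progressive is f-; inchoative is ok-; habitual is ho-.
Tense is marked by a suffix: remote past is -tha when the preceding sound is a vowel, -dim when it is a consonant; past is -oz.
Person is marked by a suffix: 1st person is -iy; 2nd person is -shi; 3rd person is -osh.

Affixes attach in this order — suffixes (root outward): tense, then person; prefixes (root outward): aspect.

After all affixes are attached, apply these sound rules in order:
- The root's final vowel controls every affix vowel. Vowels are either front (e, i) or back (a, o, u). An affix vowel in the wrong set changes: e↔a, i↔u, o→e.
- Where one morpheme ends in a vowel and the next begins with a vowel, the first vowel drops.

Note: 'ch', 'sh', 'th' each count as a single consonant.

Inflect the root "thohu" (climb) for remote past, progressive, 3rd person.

Attach tense remote past -tha (after vowel 'u') → thohutha.
Attach aspect progressive f- → fthohutha.
Attach person 3rd person -osh → fthohuthaosh.
Vowel harmony: no change.
Apply vowel deletion: fthohuthaosh → fthohuthosh.

fthohuthosh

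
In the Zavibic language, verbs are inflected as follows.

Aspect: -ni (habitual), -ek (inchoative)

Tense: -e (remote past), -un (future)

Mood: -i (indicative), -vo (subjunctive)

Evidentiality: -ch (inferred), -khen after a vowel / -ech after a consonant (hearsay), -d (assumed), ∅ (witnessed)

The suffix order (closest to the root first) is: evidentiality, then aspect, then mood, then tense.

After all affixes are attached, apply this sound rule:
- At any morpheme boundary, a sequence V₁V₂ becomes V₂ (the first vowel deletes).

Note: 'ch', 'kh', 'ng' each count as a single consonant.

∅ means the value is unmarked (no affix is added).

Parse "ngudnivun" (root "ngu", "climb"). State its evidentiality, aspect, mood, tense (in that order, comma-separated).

Segment: ngu-d-ni-vo-un.
evidentiality: -d → assumed.
aspect: -ni → habitual.
mood: -vo → subjunctive.
tense: -un → future.

assumed, habitual, subjunctive, future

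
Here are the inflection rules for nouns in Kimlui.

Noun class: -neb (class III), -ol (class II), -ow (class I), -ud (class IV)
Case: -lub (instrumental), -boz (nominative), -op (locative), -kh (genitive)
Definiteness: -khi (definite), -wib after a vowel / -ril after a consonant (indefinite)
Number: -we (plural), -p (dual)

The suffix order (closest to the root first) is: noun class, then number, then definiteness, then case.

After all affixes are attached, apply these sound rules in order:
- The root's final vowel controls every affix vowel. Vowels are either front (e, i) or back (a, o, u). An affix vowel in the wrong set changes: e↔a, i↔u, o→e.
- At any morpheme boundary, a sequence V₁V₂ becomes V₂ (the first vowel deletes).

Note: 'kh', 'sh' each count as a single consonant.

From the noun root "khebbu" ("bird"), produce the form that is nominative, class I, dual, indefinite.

khebbowprulboz

Attach noun class class I -ow → khebbuow.
Attach number dual -p → khebbuowp.
Attach definiteness indefinite -ril (after consonant 'p') → khebbuowpril.
Attach case nominative -boz → khebbuowprilboz.
Apply vowel harmony: khebbuowprilboz → khebbuowprulboz.
Apply vowel deletion: khebbuowprulboz → khebbowprulboz.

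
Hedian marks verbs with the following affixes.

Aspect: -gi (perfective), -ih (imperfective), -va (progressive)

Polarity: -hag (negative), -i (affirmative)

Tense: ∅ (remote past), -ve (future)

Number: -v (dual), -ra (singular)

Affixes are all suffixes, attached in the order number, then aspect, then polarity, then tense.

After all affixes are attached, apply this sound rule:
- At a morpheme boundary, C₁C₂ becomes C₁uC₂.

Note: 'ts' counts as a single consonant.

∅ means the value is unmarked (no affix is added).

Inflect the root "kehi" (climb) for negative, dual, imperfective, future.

kehivihuhaguve

Attach number dual -v → kehiv.
Attach aspect imperfective -ih → kehivih.
Attach polarity negative -hag → kehivihhag.
Attach tense future -ve → kehivihhagve.
Apply epenthesis: kehivihhagve → kehivihuhaguve.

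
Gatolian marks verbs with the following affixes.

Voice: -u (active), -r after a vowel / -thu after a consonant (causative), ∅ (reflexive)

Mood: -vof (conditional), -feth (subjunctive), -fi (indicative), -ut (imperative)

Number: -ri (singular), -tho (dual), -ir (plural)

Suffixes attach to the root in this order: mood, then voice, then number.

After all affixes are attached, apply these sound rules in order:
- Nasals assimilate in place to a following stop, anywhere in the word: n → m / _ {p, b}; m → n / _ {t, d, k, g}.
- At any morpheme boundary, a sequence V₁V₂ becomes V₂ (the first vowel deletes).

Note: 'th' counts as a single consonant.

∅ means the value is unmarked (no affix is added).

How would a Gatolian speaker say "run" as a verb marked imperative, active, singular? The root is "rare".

raruturi

Attach mood imperative -ut → rareut.
Attach voice active -u → rareutu.
Attach number singular -ri → rareuturi.
Nasal assimilation: no change.
Apply vowel deletion: rareuturi → raruturi.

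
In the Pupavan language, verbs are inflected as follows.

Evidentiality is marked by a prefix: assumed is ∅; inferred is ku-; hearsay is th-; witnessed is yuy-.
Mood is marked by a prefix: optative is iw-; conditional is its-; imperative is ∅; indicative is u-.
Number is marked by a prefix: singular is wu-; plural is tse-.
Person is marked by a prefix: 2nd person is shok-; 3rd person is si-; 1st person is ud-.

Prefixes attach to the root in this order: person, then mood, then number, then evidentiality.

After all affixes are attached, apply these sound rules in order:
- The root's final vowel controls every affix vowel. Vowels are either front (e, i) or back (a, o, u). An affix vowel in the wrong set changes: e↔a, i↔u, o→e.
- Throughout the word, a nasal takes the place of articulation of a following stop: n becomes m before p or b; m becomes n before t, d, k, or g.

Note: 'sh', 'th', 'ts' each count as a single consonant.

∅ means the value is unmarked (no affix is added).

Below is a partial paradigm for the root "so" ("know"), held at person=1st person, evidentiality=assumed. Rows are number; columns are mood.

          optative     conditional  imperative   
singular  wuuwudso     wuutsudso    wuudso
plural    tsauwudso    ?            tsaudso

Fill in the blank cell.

tsautsudso

Attach person 1st person ud- → udso.
Attach mood conditional its- → itsudso.
Attach number plural tse- → tseitsudso.
evidentiality = assumed: zero marking, form stays tseitsudso.
Apply vowel harmony: tseitsudso → tsautsudso.
Nasal assimilation: no change.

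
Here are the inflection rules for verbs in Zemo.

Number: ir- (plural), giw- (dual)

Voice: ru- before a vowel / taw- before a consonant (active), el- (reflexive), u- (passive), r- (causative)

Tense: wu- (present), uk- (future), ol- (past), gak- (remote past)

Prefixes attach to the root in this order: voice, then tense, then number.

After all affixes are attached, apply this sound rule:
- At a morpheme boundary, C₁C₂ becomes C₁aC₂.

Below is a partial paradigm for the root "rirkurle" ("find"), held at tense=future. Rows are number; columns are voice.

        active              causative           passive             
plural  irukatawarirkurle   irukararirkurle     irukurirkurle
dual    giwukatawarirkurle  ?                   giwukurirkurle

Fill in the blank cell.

giwukararirkurle

Attach voice causative r- → rrirkurle.
Attach tense future uk- → ukrrirkurle.
Attach number dual giw- → giwukrrirkurle.
Apply epenthesis: giwukrrirkurle → giwukararirkurle.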